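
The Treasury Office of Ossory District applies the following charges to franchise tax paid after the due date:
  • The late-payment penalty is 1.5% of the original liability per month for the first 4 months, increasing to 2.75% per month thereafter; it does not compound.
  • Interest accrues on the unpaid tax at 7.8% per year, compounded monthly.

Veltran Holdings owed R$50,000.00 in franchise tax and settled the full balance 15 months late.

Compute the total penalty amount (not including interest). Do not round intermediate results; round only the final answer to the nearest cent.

R$18,125.00

Penalty, months 1–4: 4 × 1.5% × R$50,000.00 = R$3,000.00
Penalty, months 5–15: 11 × 2.75% × R$50,000.00 = R$15,125.00
Total penalty = R$3,000.00 + R$15,125.00 = R$18,125.00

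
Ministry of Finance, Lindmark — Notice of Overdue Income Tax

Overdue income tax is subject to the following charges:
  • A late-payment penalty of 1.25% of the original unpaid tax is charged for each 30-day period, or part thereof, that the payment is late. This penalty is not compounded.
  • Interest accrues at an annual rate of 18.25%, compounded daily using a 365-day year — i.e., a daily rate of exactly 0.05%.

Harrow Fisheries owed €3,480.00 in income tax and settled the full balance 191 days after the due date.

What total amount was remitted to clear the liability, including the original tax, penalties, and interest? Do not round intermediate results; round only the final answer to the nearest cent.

Penalty periods: ⌈191/30⌉ = 7; penalty = 7 × 1.25% × €3,480.00 = €304.50
Interest: €3,480.00 × ((1 + 0.0005)^191 − 1) = €3,480.00 × 0.10018256… = €348.6353…
Total = €3,480.00 + €304.5000 + €348.6353… = €4,133.14

€4,133.14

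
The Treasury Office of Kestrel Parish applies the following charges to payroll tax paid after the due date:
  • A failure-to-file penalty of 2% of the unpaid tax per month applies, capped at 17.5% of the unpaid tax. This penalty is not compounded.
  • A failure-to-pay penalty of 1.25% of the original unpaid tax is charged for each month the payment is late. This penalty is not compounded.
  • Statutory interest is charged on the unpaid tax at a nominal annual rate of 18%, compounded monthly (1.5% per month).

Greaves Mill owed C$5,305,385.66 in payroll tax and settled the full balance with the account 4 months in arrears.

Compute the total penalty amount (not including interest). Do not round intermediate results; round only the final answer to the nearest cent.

Failure-to-file: 4 × 2% × C$5,305,385.66 = C$424,430.85… (under the 17.5% cap)
Failure-to-pay penalty: 4 × 1.25% × C$5,305,385.66 = C$265,269.28…
Total penalty = C$424,430.85… + C$265,269.28… = C$689,700.14

C$689,700.14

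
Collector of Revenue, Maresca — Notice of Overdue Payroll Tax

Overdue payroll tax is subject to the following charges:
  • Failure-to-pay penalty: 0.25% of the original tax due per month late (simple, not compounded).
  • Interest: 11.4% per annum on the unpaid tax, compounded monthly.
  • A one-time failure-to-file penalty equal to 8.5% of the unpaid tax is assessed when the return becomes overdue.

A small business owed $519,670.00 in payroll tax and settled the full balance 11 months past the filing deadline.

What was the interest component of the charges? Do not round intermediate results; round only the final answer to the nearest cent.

$56,959.96

Interest (11.4%/yr ÷ 12 = 0.95%/month): $519,670.00 × ((1 + 0.0095)^11 − 1) = $56,959.9586…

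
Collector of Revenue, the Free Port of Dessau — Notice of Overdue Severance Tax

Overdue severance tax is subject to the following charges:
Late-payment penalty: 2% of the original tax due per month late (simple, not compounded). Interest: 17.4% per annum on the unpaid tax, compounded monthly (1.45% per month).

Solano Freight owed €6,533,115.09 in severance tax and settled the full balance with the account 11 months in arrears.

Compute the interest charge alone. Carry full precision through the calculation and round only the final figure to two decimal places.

€1,120,962.74

Interest: €6,533,115.09 × ((1 + 0.0145)^11 − 1) = €6,533,115.09 × 0.1715817… = €1,120,962.7404…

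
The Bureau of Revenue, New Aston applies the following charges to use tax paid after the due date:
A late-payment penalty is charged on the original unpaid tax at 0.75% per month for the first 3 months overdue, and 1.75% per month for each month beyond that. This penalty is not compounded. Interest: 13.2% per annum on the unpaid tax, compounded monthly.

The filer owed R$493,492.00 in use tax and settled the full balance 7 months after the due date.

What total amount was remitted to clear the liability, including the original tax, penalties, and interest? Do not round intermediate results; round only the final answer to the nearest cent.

R$578,416.10

Penalty, months 1–3: 3 × 0.75% × R$493,492.00 = R$11,103.57
Penalty, months 4–7: 4 × 1.75% × R$493,492.00 = R$34,544.44
Interest (13.2%/yr ÷ 12 = 1.1%/month): R$493,492.00 × ((1 + 0.011)^7 − 1) = R$39,276.0911…
Total = R$493,492.00 + R$45,648.0100 + R$39,276.0911… = R$578,416.10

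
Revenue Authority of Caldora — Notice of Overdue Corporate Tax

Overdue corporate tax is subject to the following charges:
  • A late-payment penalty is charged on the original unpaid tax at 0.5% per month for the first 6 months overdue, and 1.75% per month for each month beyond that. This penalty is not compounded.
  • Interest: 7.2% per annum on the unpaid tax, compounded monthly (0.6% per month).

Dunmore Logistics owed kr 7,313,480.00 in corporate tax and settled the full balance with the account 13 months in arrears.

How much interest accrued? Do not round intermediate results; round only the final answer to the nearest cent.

kr 591,446.34

Interest: kr 7,313,480.00 × ((1 + 0.006)^13 − 1) = kr 7,313,480.00 × 0.0808707… = kr 591,446.3401…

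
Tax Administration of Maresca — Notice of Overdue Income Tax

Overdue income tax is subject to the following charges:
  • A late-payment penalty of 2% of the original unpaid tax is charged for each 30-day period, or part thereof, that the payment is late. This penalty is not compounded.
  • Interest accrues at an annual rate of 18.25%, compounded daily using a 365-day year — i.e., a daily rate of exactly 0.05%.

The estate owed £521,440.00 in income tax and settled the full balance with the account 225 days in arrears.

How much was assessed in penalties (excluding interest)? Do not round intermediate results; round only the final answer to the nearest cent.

£83,430.40

Penalty periods: ⌈225/30⌉ = 8; penalty = 8 × 2% × £521,440.00 = £83,430.40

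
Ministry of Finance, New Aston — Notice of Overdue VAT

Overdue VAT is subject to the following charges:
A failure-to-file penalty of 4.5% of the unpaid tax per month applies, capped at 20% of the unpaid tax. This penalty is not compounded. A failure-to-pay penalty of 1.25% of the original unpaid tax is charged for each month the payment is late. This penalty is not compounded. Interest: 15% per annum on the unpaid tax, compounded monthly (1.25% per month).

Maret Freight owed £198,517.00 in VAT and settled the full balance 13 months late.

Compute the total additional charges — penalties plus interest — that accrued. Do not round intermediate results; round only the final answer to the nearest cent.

Failure-to-file: 13 × 4.5% × £198,517.00 = £116,132.45…, capped at 20% × £198,517.00 = £39,703.40
Failure-to-pay penalty = 1.25% × £198,517.00 × 13 mo = £32,259.01…
Interest: £198,517.00 × ((1 + 0.0125)^13 − 1) = £198,517.00 × 0.1752639… = £34,792.8734…
Penalties + interest = £71,962.4125 + £34,792.8734… = £106,755.29

£106,755.29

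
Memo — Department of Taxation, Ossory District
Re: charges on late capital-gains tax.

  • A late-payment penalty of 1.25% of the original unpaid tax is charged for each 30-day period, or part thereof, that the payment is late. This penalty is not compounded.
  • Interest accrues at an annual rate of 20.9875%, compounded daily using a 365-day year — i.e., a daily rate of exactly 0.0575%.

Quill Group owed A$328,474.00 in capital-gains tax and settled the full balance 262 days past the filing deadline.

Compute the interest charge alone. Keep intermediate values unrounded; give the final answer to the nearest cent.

Interest: A$328,474.00 × ((1 + 0.000575)^262 − 1) = A$328,474.00 × 0.16253935… = A$53,389.9494…

A$53,389.95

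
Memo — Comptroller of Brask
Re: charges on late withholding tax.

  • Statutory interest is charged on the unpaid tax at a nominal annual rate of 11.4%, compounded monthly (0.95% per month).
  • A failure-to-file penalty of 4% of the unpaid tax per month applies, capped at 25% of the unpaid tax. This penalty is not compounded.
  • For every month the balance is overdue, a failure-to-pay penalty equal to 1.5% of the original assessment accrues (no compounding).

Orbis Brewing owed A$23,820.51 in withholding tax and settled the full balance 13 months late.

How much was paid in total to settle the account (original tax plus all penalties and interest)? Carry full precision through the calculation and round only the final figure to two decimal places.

A$37,536.14

Failure-to-file: 13 × 4% × A$23,820.51 = A$12,386.67…, capped at 25% × A$23,820.51 = A$5,955.13…
Failure-to-pay penalty = 1.5% × A$23,820.51 × 13 mo = A$4,645.00…
Interest: A$23,820.51 × ((1 + 0.0095)^13 − 1) = A$23,820.51 × 0.1307906… = A$3,115.4996…
Total = A$23,820.51 + A$10,600.1270… + A$3,115.4996… = A$37,536.14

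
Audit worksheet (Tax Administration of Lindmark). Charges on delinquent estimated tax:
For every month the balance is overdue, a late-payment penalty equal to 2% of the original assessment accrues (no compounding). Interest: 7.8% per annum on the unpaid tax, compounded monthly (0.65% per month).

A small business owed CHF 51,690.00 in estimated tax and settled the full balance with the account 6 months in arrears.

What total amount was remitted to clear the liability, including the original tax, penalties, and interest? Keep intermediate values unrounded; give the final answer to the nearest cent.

Late-payment penalty: 6 × 2% × CHF 51,690.00 = CHF 6,202.80
Interest: CHF 51,690.00 × ((1 + 0.0065)^6 − 1) = CHF 51,690.00 × 0.0396393… = CHF 2,048.9538…
Total = CHF 51,690.00 + CHF 6,202.8000 + CHF 2,048.9538… = CHF 59,941.75

CHF 59,941.75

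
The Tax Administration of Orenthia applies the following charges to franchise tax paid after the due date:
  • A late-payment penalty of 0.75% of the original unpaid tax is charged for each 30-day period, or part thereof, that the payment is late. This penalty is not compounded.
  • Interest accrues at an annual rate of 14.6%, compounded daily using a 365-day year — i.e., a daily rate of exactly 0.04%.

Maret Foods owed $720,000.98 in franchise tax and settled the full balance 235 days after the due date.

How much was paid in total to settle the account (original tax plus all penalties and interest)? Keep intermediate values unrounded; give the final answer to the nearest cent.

$834,149.29

Penalty periods: ⌈235/30⌉ = 8; penalty = 8 × 0.75% × $720,000.98 = $43,200.06…
Interest: $720,000.98 × ((1 + 0.0004)^235 − 1) = $720,000.98 × 0.09853910… = $70,948.2476…
Total = $720,000.98 + $43,200.0588 + $70,948.2476… = $834,149.29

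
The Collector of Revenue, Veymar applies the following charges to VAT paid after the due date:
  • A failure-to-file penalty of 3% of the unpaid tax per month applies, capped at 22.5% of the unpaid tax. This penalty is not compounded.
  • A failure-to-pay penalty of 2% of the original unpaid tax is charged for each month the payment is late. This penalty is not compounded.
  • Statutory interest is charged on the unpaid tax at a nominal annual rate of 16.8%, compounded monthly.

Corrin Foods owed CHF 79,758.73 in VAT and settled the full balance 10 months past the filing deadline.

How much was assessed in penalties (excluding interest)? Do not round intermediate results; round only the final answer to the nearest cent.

Failure-to-file: 10 × 3% × CHF 79,758.73 = CHF 23,927.62…, capped at 22.5% × CHF 79,758.73 = CHF 17,945.71…
Failure-to-pay penalty = 2% × CHF 79,758.73 × 10 mo = CHF 15,951.75…
Total penalty = CHF 17,945.71… + CHF 15,951.75… = CHF 33,897.46

CHF 33,897.46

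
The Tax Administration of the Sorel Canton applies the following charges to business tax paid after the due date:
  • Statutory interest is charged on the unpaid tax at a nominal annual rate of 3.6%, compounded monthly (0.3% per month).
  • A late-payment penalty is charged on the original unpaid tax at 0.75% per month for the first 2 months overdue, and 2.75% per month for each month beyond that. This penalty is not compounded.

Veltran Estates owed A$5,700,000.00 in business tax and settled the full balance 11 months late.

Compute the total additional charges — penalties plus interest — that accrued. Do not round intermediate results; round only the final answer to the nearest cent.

Penalty, months 1–2: 2 × 0.75% × A$5,700,000.00 = A$85,500.00
Penalty, months 3–11: 9 × 2.75% × A$5,700,000.00 = A$1,410,750.00
Interest: A$5,700,000.00 × ((1 + 0.003)^11 − 1) = A$5,700,000.00 × 0.0334995… = A$190,947.0465…
Penalties + interest = A$1,496,250.0000 + A$190,947.0465… = A$1,687,197.05

A$1,687,197.05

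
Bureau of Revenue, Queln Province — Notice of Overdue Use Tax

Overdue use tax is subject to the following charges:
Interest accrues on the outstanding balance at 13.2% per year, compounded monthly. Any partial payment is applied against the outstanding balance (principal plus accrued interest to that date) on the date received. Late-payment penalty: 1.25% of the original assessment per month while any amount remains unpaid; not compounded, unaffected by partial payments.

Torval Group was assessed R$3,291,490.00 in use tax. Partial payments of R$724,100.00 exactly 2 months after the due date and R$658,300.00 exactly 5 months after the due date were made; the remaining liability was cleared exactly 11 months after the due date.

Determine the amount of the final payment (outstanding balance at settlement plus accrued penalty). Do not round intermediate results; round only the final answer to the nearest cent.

R$2,663,001.37

Monthly rate = 13.2% ÷ 12 = 1.1%
Balance at month 2: R$3,291,490.0000 × (1 + 0.011)^2 = R$3,364,301.0503…
After R$724,100.00 payment: R$3,364,301.0503… − R$724,100.00 = R$2,640,201.0503…
Balance at month 5: R$2,640,201.0503… × (1 + 0.011)^3 = R$2,728,289.5920…
After R$658,300.00 payment: R$2,728,289.5920… − R$658,300.00 = R$2,069,989.5920…
Balance at month 11: R$2,069,989.5920… × (1 + 0.011)^6 = R$2,210,421.4960…
Penalty: 11 × 1.25% × R$3,291,490.00 = R$452,579.88…
Final settlement = outstanding balance + penalty = R$2,210,421.4960… + R$452,579.88… = R$2,663,001.37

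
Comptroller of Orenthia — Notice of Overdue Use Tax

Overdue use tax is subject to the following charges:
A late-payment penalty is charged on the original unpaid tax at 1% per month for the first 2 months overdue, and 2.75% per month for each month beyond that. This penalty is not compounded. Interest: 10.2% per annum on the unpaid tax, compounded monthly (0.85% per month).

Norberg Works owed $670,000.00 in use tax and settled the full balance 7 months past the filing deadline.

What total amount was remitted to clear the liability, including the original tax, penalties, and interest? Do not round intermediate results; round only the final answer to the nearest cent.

Penalty, months 1–2: 2 × 1% × $670,000.00 = $13,400.00
Penalty, months 3–7: 5 × 2.75% × $670,000.00 = $92,125.00
Interest: $670,000.00 × ((1 + 0.0085)^7 − 1) = $670,000.00 × 0.0610389… = $40,896.0818…
Total = $670,000.00 + $105,525.0000 + $40,896.0818… = $816,421.08

$816,421.08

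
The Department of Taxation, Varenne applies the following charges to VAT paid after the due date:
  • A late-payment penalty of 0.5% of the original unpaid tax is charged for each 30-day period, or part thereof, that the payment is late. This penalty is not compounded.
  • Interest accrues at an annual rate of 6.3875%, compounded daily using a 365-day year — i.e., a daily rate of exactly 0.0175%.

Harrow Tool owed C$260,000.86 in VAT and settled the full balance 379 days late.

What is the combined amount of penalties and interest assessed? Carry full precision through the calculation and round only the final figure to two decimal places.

Penalty periods: ⌈379/30⌉ = 13; penalty = 13 × 0.5% × C$260,000.86 = C$16,900.06…
Interest: C$260,000.86 × ((1 + 0.000175)^379 − 1) = C$260,000.86 × 0.06856775… = C$17,827.6731…
Penalties + interest = C$16,900.0559 + C$17,827.6731… = C$34,727.73

C$34,727.73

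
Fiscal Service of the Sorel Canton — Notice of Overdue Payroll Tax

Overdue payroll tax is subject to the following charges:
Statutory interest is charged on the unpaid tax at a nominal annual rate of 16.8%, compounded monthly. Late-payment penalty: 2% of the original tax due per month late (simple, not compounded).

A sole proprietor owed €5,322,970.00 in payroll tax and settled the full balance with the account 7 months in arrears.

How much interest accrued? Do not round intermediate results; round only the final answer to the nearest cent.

Interest (16.8%/yr ÷ 12 = 1.4%/month): €5,322,970.00 × ((1 + 0.014)^7 − 1) = €544,078.8400…

€544,078.84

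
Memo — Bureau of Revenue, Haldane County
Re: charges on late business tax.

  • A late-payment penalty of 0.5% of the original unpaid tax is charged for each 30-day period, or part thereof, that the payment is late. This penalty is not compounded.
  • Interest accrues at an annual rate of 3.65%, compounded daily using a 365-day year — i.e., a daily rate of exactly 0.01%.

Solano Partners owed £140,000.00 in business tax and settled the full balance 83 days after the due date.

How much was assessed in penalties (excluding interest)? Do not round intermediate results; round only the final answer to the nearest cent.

Penalty periods: ⌈83/30⌉ = 3; penalty = 3 × 0.5% × £140,000.00 = £2,100.00

£2,100.00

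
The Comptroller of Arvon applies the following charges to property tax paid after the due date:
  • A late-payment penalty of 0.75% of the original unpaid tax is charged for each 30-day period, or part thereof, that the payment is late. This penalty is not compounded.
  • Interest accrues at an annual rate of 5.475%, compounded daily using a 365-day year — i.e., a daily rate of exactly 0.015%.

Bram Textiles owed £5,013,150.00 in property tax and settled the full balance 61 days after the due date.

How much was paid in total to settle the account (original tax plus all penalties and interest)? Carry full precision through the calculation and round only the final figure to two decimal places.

£5,172,023.22

Penalty periods: ⌈61/30⌉ = 3; penalty = 3 × 0.75% × £5,013,150.00 = £112,795.88…
Interest: £5,013,150.00 × ((1 + 0.00015)^61 − 1) = £5,013,150.00 × 0.00919130… = £46,077.3492…
Total = £5,013,150.00 + £112,795.8750 + £46,077.3492… = £5,172,023.22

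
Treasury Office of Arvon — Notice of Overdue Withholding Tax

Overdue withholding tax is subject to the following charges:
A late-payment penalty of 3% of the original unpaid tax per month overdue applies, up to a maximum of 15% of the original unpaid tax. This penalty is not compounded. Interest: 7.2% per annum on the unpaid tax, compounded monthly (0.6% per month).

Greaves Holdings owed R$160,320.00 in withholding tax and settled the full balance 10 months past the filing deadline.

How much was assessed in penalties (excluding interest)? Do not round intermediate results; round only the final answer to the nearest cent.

R$24,048.00

Penalty (uncapped): 10 × 3% × R$160,320.00 = R$48,096.00; cap = 15% × R$160,320.00 = R$24,048.00 → penalty = R$24,048.00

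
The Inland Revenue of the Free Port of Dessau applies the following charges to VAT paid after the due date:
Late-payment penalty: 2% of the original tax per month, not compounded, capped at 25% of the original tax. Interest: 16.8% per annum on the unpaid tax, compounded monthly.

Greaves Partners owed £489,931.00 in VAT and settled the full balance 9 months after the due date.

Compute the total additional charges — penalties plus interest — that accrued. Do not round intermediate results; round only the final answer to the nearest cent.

Penalty: 9 × 2% × £489,931.00 = £88,187.58 (below the 25% cap of £122,482.75)
Interest (16.8%/yr ÷ 12 = 1.4%/month): £489,931.00 × ((1 + 0.014)^9 − 1) = £65,303.5913…
Penalties + interest = £88,187.5800 + £65,303.5913… = £153,491.17

£153,491.17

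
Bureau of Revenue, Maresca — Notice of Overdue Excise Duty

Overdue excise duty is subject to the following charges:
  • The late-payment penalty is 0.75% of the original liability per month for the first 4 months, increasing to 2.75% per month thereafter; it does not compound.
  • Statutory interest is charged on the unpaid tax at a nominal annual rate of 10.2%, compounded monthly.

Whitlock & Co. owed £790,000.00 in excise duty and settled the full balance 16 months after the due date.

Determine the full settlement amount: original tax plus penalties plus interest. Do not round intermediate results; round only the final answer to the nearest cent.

£1,188,968.65

Penalty, months 1–4: 4 × 0.75% × £790,000.00 = £23,700.00
Penalty, months 5–16: 12 × 2.75% × £790,000.00 = £260,700.00
Interest (10.2%/yr ÷ 12 = 0.85%/month): £790,000.00 × ((1 + 0.0085)^16 − 1) = £114,568.6498…
Total = £790,000.00 + £284,400.0000 + £114,568.6498… = £1,188,968.65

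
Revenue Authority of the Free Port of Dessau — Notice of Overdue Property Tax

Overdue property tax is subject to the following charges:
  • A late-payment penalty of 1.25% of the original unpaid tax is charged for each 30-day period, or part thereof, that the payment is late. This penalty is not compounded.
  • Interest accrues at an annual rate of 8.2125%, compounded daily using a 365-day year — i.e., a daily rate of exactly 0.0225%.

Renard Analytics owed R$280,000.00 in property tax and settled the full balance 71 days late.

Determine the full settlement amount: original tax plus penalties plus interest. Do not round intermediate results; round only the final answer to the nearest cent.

R$295,008.41

Penalty periods: ⌈71/30⌉ = 3; penalty = 3 × 1.25% × R$280,000.00 = R$10,500.00
Interest: R$280,000.00 × ((1 + 0.000225)^71 − 1) = R$280,000.00 × 0.01610146… = R$4,508.4079…
Total = R$280,000.00 + R$10,500.0000 + R$4,508.4079… = R$295,008.41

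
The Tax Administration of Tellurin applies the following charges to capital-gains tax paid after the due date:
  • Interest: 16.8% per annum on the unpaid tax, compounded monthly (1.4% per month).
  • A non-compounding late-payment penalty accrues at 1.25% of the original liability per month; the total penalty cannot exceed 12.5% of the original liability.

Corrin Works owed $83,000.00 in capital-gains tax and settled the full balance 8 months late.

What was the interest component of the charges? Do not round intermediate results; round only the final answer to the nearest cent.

Interest: $83,000.00 × ((1 + 0.014)^8 − 1) = $83,000.00 × 0.1176444… = $9,764.4838…

$9,764.48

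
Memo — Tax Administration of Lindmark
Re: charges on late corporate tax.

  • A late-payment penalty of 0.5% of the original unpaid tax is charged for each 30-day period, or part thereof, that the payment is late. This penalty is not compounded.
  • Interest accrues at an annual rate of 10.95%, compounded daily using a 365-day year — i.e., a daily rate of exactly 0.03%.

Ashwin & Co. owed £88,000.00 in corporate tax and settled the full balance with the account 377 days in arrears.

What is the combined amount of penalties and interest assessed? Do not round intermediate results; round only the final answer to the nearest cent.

Penalty periods: ⌈377/30⌉ = 13; penalty = 13 × 0.5% × £88,000.00 = £5,720.00
Interest: £88,000.00 × ((1 + 0.0003)^377 − 1) = £88,000.00 × 0.11972491… = £10,535.7920…
Penalties + interest = £5,720.0000 + £10,535.7920… = £16,255.79

£16,255.79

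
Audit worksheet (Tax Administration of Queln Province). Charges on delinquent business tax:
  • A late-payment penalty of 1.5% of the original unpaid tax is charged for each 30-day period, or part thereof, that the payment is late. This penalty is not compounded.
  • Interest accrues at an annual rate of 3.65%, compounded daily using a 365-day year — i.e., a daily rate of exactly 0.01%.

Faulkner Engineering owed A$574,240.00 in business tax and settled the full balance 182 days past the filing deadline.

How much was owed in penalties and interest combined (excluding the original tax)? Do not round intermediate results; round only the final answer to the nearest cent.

A$70,841.52

Penalty periods: ⌈182/30⌉ = 7; penalty = 7 × 1.5% × A$574,240.00 = A$60,295.20
Interest: A$574,240.00 × ((1 + 0.0001)^182 − 1) = A$574,240.00 × 0.01836570… = A$10,546.3211…
Penalties + interest = A$60,295.2000 + A$10,546.3211… = A$70,841.52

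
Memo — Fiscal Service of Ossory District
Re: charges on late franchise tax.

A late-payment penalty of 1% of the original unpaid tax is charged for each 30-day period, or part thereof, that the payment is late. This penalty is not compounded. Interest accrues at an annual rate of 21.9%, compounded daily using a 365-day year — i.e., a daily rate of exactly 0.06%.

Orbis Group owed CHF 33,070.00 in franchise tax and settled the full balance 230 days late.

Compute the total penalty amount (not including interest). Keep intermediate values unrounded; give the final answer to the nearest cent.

Penalty periods: ⌈230/30⌉ = 8; penalty = 8 × 1% × CHF 33,070.00 = CHF 2,645.60

CHF 2,645.60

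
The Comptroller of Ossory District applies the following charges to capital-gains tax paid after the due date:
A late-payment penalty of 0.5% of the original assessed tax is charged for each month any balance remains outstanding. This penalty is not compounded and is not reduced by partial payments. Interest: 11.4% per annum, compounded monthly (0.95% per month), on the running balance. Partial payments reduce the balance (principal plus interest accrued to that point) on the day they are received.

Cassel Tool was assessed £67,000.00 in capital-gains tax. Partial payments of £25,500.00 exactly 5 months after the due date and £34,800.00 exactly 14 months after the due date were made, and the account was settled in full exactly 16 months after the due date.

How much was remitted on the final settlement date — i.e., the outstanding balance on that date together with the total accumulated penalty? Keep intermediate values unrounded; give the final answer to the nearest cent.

Balance at month 5: £67,000.0000 × (1 + 0.0095)^5 = £70,243.5447…
After £25,500.00 payment: £70,243.5447… − £25,500.00 = £44,743.5447…
Balance at month 14: £44,743.5447… × (1 + 0.0095)^9 = £48,717.7583…
After £34,800.00 payment: £48,717.7583… − £34,800.00 = £13,917.7583…
Balance at month 16: £13,917.7583… × (1 + 0.0095)^2 = £14,183.4518…
Penalty: 16 × 0.5% × £67,000.00 = £5,360.00
Final settlement = outstanding balance + penalty = £14,183.4518… + £5,360.00 = £19,543.45

£19,543.45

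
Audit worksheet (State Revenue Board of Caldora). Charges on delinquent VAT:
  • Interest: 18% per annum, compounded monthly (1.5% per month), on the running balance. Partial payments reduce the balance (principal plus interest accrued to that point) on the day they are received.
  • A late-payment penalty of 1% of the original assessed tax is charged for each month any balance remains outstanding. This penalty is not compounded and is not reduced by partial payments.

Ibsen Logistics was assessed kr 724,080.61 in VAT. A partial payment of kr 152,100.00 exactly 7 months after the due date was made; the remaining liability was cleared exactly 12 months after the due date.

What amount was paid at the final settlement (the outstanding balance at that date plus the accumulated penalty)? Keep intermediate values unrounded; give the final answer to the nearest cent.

kr 788,758.71

Balance at month 7: kr 724,080.6100 × (1 + 0.015)^7 = kr 803,617.1815…
After kr 152,100.00 payment: kr 803,617.1815… − kr 152,100.00 = kr 651,517.1815…
Balance at month 12: kr 651,517.1815… × (1 + 0.015)^5 = kr 701,869.0379…
Penalty: 12 × 1% × kr 724,080.61 = kr 86,889.67…
Final settlement = outstanding balance + penalty = kr 701,869.0379… + kr 86,889.67… = kr 788,758.71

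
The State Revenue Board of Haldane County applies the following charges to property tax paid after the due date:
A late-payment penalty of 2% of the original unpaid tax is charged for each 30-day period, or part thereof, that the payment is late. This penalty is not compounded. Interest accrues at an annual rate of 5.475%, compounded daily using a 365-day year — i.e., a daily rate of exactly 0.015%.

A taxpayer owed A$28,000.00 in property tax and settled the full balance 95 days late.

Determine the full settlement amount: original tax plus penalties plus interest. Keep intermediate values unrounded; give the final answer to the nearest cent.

A$30,641.83

Penalty periods: ⌈95/30⌉ = 4; penalty = 4 × 2% × A$28,000.00 = A$2,240.00
Interest: A$28,000.00 × ((1 + 0.00015)^95 − 1) = A$28,000.00 × 0.01435093… = A$401.8261…
Total = A$28,000.00 + A$2,240.0000 + A$401.8261… = A$30,641.83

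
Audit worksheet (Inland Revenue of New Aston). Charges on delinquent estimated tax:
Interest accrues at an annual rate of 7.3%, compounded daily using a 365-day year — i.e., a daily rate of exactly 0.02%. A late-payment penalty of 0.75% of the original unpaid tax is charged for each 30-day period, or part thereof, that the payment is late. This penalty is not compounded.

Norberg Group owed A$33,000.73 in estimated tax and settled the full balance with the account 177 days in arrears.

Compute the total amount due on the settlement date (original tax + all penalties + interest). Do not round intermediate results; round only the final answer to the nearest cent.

Penalty periods: ⌈177/30⌉ = 6; penalty = 6 × 0.75% × A$33,000.73 = A$1,485.03…
Interest: A$33,000.73 × ((1 + 0.0002)^177 − 1) = A$33,000.73 × 0.03603037… = A$1,189.0286…
Total = A$33,000.73 + A$1,485.0329… + A$1,189.0286… = A$35,674.79

A$35,674.79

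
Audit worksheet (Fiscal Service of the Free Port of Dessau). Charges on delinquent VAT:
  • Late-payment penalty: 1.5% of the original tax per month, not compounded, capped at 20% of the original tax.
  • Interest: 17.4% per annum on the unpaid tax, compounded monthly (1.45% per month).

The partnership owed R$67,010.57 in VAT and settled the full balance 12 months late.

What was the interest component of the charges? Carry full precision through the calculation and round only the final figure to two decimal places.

Interest: R$67,010.57 × ((1 + 0.0145)^12 − 1) = R$67,010.57 × 0.1885696… = R$12,636.1561…

R$12,636.16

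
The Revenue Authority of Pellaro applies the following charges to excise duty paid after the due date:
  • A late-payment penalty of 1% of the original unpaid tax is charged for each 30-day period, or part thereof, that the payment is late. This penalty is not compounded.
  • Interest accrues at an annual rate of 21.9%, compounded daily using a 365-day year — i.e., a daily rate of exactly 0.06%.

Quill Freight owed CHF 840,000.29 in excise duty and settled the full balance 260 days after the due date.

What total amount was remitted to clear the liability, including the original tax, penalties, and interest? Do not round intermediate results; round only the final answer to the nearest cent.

CHF 1,057,368.45

Penalty periods: ⌈260/30⌉ = 9; penalty = 9 × 1% × CHF 840,000.29 = CHF 75,600.03…
Interest: CHF 840,000.29 × ((1 + 0.0006)^260 − 1) = CHF 840,000.29 × 0.16877153… = CHF 141,768.1301…
Total = CHF 840,000.29 + CHF 75,600.0261 + CHF 141,768.1301… = CHF 1,057,368.45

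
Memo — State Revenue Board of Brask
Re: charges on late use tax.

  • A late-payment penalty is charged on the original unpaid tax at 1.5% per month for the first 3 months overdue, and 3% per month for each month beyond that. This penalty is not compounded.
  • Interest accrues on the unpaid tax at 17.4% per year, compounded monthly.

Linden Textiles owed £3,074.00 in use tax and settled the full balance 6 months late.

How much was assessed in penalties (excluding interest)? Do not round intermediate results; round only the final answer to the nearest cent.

£414.99

Penalty, months 1–3: 3 × 1.5% × £3,074.00 = £138.33
Penalty, months 4–6: 3 × 3% × £3,074.00 = £276.66
Total penalty = £138.33 + £276.66 = £414.99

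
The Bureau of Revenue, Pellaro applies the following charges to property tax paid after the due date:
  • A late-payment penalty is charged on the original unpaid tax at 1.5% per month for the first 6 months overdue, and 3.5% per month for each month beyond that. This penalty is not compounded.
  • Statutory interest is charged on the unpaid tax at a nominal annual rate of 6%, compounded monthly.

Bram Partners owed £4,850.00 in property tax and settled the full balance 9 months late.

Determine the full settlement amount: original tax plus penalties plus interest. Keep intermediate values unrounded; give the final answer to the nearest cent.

£6,018.42

Penalty, months 1–6: 6 × 1.5% × £4,850.00 = £436.50
Penalty, months 7–9: 3 × 3.5% × £4,850.00 = £509.25
Interest (6%/yr ÷ 12 = 0.5%/month): £4,850.00 × ((1 + 0.005)^9 − 1) = £222.6663…
Total = £4,850.00 + £945.7500 + £222.6663… = £6,018.42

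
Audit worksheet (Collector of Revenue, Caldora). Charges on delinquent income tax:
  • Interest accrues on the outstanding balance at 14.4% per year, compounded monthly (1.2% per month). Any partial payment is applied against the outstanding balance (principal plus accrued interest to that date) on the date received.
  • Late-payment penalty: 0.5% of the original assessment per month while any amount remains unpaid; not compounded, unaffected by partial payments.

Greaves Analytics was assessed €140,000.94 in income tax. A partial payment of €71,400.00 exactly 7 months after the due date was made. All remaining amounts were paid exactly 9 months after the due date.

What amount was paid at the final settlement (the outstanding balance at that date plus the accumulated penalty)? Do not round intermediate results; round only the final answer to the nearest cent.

Balance at month 7: €140,000.9400 × (1 + 0.012)^7 = €152,192.9514…
After €71,400.00 payment: €152,192.9514… − €71,400.00 = €80,792.9514…
Balance at month 9: €80,792.9514… × (1 + 0.012)^2 = €82,743.6164…
Penalty: 9 × 0.5% × €140,000.94 = €6,300.04…
Final settlement = outstanding balance + penalty = €82,743.6164… + €6,300.04… = €89,043.66

€89,043.66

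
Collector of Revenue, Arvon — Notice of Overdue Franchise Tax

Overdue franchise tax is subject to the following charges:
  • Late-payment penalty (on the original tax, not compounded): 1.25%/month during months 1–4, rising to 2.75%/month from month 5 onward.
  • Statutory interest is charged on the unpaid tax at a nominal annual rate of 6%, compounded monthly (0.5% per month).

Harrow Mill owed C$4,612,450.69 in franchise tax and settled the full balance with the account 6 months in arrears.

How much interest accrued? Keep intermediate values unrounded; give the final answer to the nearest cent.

Interest: C$4,612,450.69 × ((1 + 0.005)^6 − 1) = C$4,612,450.69 × 0.0303775… = C$140,114.7642…

C$140,114.76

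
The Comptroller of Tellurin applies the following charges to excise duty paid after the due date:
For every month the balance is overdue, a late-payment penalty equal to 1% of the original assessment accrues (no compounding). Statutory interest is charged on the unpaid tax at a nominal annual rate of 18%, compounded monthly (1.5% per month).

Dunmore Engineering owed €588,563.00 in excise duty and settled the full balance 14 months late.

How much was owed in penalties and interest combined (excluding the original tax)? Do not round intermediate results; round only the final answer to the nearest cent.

Late-payment penalty = 1% × €588,563.00 × 14 mo = €82,398.82
Interest: €588,563.00 × ((1 + 0.015)^14 − 1) = €588,563.00 × 0.2317557… = €136,402.8481…
Penalties + interest = €82,398.8200 + €136,402.8481… = €218,801.67

€218,801.67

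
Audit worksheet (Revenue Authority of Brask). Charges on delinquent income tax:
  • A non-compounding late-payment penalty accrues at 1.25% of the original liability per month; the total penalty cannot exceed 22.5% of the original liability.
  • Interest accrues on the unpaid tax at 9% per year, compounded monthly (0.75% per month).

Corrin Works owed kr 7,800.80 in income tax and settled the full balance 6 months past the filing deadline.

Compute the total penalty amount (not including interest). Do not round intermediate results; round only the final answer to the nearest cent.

kr 585.06

Penalty: 6 × 1.25% × kr 7,800.80 = kr 585.06 (below the 22.5% cap of kr 1,755.18)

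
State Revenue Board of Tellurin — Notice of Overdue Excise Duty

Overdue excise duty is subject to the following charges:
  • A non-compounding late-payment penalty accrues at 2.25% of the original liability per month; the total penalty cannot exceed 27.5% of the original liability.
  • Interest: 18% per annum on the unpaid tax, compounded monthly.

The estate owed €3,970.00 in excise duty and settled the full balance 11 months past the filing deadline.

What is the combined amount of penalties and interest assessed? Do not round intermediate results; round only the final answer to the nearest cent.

€1,689.03

Penalty: 11 × 2.25% × €3,970.00 = €982.58… (below the 27.5% cap of €1,091.75)
Interest (18%/yr ÷ 12 = 1.5%/month): €3,970.00 × ((1 + 0.015)^11 − 1) = €706.4573…
Penalties + interest = €982.5750 + €706.4573… = €1,689.03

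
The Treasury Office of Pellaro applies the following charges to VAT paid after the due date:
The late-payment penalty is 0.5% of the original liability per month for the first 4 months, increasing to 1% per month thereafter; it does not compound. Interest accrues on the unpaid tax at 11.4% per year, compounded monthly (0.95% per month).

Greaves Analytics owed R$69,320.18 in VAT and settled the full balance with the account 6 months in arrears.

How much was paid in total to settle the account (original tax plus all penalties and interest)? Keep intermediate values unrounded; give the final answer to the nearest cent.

Penalty, months 1–4: 4 × 0.5% × R$69,320.18 = R$1,386.40…
Penalty, months 5–6: 2 × 1% × R$69,320.18 = R$1,386.40…
Interest: R$69,320.18 × ((1 + 0.0095)^6 − 1) = R$69,320.18 × 0.0583710… = R$4,046.2896…
Total = R$69,320.18 + R$2,772.8072 + R$4,046.2896… = R$76,139.28

R$76,139.28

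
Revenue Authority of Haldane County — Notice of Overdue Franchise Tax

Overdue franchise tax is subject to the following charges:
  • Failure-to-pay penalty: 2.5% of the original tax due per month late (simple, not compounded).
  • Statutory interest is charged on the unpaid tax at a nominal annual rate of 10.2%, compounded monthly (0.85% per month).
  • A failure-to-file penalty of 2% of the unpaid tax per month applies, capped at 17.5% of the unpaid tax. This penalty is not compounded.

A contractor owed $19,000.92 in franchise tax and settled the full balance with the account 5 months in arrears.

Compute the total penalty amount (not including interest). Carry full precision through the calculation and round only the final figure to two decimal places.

$4,275.21

Failure-to-file: 5 × 2% × $19,000.92 = $1,900.09… (under the 17.5% cap)
Failure-to-pay penalty: 5 × 2.5% × $19,000.92 = $2,375.12…
Total penalty = $1,900.09… + $2,375.12… = $4,275.21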